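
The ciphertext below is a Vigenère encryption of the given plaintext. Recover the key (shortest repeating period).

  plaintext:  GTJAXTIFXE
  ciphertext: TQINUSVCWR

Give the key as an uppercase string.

  i= 0: T-G = 13 → N
  i= 1: Q-T = 23 → X
  i= 2: I-J = 25 → Z
  i= 3: N-A = 13 → N
  i= 4: U-X = 23 → X
  i= 5: S-T = 25 → Z
  i= 6: V-I = 13 → N
  i= 7: C-F = 23 → X
  i= 8: W-X = 25 → Z
  i= 9: R-E = 13 → N
  shifts repeat with period 3: NXZ

NXZ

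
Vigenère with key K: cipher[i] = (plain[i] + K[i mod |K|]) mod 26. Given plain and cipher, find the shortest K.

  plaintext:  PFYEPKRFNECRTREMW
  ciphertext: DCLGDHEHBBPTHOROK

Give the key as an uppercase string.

OXNC

  i= 0: D-P = 14 → O
  i= 1: C-F = 23 → X
  i= 2: L-Y = 13 → N
  i= 3: G-E =  2 → C
  i= 4: D-P = 14 → O
  i= 5: H-K = 23 → X
  i= 6: E-R = 13 → N
  i= 7: H-F =  2 → C
  i= 8: B-N = 14 → O
  i= 9: B-E = 23 → X
  i=10: P-C = 13 → N
  i=11: T-R =  2 → C
  i=12: H-T = 14 → O
  i=13: O-R = 23 → X
  i=14: R-E = 13 → N
  i=15: O-M =  2 → C
  i=16: K-W = 14 → O
  shifts repeat with period 4: OXNC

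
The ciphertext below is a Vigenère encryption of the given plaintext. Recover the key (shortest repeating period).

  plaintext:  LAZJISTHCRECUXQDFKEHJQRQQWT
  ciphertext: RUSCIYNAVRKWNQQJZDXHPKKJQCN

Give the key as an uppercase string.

  i= 0: R-L =  6 → G
  i= 1: U-A = 20 → U
  i= 2: S-Z = 19 → T
  i= 3: C-J = 19 → T
  i= 4: I-I =  0 → A
  i= 5: Y-S =  6 → G
  i= 6: N-T = 20 → U
  i= 7: A-H = 19 → T
  i= 8: V-C = 19 → T
  i= 9: R-R =  0 → A
  i=10: K-E =  6 → G
  i=11: W-C = 20 → U
  i=12: N-U = 19 → T
  i=13: Q-X = 19 → T
  i=14: Q-Q =  0 → A
  i=15: J-D =  6 → G
  i=16: Z-F = 20 → U
  i=17: D-K = 19 → T
  i=18: X-E = 19 → T
  i=19: H-H =  0 → A
  i=20: P-J =  6 → G
  i=21: K-Q = 20 → U
  i=22: K-R = 19 → T
  i=23: J-Q = 19 → T
  i=24: Q-Q =  0 → A
  i=25: C-W =  6 → G
  i=26: N-T = 20 → U
  shifts repeat with period 5: GUTTA

GUTTA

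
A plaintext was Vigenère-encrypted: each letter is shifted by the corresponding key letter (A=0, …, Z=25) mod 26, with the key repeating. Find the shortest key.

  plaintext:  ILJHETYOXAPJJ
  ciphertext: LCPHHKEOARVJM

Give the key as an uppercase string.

DRGA

  i= 0: L-I =  3 → D
  i= 1: C-L = 17 → R
  i= 2: P-J =  6 → G
  i= 3: H-H =  0 → A
  i= 4: H-E =  3 → D
  i= 5: K-T = 17 → R
  i= 6: E-Y =  6 → G
  i= 7: O-O =  0 → A
  i= 8: A-X =  3 → D
  i= 9: R-A = 17 → R
  i=10: V-P =  6 → G
  i=11: J-J =  0 → A
  i=12: M-J =  3 → D
  shifts repeat with period 4: DRGA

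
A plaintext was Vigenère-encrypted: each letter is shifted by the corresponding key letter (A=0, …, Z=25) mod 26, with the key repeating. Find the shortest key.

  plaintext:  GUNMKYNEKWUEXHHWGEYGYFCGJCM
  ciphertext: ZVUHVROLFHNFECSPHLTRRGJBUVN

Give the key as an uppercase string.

TBHVL

  i= 0: Z-G = 19 → T
  i= 1: V-U =  1 → B
  i= 2: U-N =  7 → H
  i= 3: H-M = 21 → V
  i= 4: V-K = 11 → L
  i= 5: R-Y = 19 → T
  i= 6: O-N =  1 → B
  i= 7: L-E =  7 → H
  i= 8: F-K = 21 → V
  i= 9: H-W = 11 → L
  i=10: N-U = 19 → T
  i=11: F-E =  1 → B
  i=12: E-X =  7 → H
  i=13: C-H = 21 → V
  i=14: S-H = 11 → L
  i=15: P-W = 19 → T
  i=16: H-G =  1 → B
  i=17: L-E =  7 → H
  i=18: T-Y = 21 → V
  i=19: R-G = 11 → L
  i=20: R-Y = 19 → T
  i=21: G-F =  1 → B
  i=22: J-C =  7 → H
  i=23: B-G = 21 → V
  i=24: U-J = 11 → L
  i=25: V-C = 19 → T
  i=26: N-M =  1 → B
  shifts repeat with period 5: TBHVL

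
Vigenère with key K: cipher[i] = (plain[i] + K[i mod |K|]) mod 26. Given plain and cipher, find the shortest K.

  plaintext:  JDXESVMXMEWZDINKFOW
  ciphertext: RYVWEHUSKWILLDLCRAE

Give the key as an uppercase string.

IVYSMM

  i= 0: R-J =  8 → I
  i= 1: Y-D = 21 → V
  i= 2: V-X = 24 → Y
  i= 3: W-E = 18 → S
  i= 4: E-S = 12 → M
  i= 5: H-V = 12 → M
  i= 6: U-M =  8 → I
  i= 7: S-X = 21 → V
  i= 8: K-M = 24 → Y
  i= 9: W-E = 18 → S
  i=10: I-W = 12 → M
  i=11: L-Z = 12 → M
  i=12: L-D =  8 → I
  i=13: D-I = 21 → V
  i=14: L-N = 24 → Y
  i=15: C-K = 18 → S
  i=16: R-F = 12 → M
  i=17: A-O = 12 → M
  i=18: E-W =  8 → I
  shifts repeat with period 6: IVYSMM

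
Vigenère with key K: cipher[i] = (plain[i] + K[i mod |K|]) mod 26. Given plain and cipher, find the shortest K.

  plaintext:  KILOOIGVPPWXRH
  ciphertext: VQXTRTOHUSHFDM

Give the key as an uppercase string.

LIMFD

  i= 0: V-K = 11 → L
  i= 1: Q-I =  8 → I
  i= 2: X-L = 12 → M
  i= 3: T-O =  5 → F
  i= 4: R-O =  3 → D
  i= 5: T-I = 11 → L
  i= 6: O-G =  8 → I
  i= 7: H-V = 12 → M
  i= 8: U-P =  5 → F
  i= 9: S-P =  3 → D
  i=10: H-W = 11 → L
  i=11: F-X =  8 → I
  i=12: D-R = 12 → M
  i=13: M-H =  5 → F
  shifts repeat with period 5: LIMFD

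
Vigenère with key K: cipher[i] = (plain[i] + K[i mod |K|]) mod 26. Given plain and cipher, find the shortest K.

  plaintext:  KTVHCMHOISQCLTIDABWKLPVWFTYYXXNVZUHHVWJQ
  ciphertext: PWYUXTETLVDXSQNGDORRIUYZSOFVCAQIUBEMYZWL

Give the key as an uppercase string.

FDDNVHX

  i= 0: P-K =  5 → F
  i= 1: W-T =  3 → D
  i= 2: Y-V =  3 → D
  i= 3: U-H = 13 → N
  i= 4: X-C = 21 → V
  i= 5: T-M =  7 → H
  i= 6: E-H = 23 → X
  i= 7: T-O =  5 → F
  i= 8: L-I =  3 → D
  i= 9: V-S =  3 → D
  i=10: D-Q = 13 → N
  i=11: X-C = 21 → V
  i=12: S-L =  7 → H
  i=13: Q-T = 23 → X
  i=14: N-I =  5 → F
  i=15: G-D =  3 → D
  i=16: D-A =  3 → D
  i=17: O-B = 13 → N
  i=18: R-W = 21 → V
  i=19: R-K =  7 → H
  i=20: I-L = 23 → X
  i=21: U-P =  5 → F
  i=22: Y-V =  3 → D
  i=23: Z-W =  3 → D
  i=24: S-F = 13 → N
  i=25: O-T = 21 → V
  i=26: F-Y =  7 → H
  i=27: V-Y = 23 → X
  i=28: C-X =  5 → F
  i=29: A-X =  3 → D
  i=30: Q-N =  3 → D
  i=31: I-V = 13 → N
  i=32: U-Z = 21 → V
  i=33: B-U =  7 → H
  i=34: E-H = 23 → X
  i=35: M-H =  5 → F
  i=36: Y-V =  3 → D
  i=37: Z-W =  3 → D
  i=38: W-J = 13 → N
  i=39: L-Q = 21 → V
  shifts repeat with period 7: FDDNVHX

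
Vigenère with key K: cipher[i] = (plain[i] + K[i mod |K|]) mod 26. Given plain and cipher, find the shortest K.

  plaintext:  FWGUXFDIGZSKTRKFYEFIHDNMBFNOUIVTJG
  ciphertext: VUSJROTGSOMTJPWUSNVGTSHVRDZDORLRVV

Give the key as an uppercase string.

  i= 0: V-F = 16 → Q
  i= 1: U-W = 24 → Y
  i= 2: S-G = 12 → M
  i= 3: J-U = 15 → P
  i= 4: R-X = 20 → U
  i= 5: O-F =  9 → J
  i= 6: T-D = 16 → Q
  i= 7: G-I = 24 → Y
  i= 8: S-G = 12 → M
  i= 9: O-Z = 15 → P
  i=10: M-S = 20 → U
  i=11: T-K =  9 → J
  i=12: J-T = 16 → Q
  i=13: P-R = 24 → Y
  i=14: W-K = 12 → M
  i=15: U-F = 15 → P
  i=16: S-Y = 20 → U
  i=17: N-E =  9 → J
  i=18: V-F = 16 → Q
  i=19: G-I = 24 → Y
  i=20: T-H = 12 → M
  i=21: S-D = 15 → P
  i=22: H-N = 20 → U
  i=23: V-M =  9 → J
  i=24: R-B = 16 → Q
  i=25: D-F = 24 → Y
  i=26: Z-N = 12 → M
  i=27: D-O = 15 → P
  i=28: O-U = 20 → U
  i=29: R-I =  9 → J
  i=30: L-V = 16 → Q
  i=31: R-T = 24 → Y
  i=32: V-J = 12 → M
  i=33: V-G = 15 → P
  shifts repeat with period 6: QYMPUJ

QYMPUJ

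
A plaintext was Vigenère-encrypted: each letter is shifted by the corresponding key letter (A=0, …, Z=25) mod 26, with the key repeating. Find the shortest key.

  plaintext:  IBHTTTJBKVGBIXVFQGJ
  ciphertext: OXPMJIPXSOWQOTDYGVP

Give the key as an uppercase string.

  i= 0: O-I =  6 → G
  i= 1: X-B = 22 → W
  i= 2: P-H =  8 → I
  i= 3: M-T = 19 → T
  i= 4: J-T = 16 → Q
  i= 5: I-T = 15 → P
  i= 6: P-J =  6 → G
  i= 7: X-B = 22 → W
  i= 8: S-K =  8 → I
  i= 9: O-V = 19 → T
  i=10: W-G = 16 → Q
  i=11: Q-B = 15 → P
  i=12: O-I =  6 → G
  i=13: T-X = 22 → W
  i=14: D-V =  8 → I
  i=15: Y-F = 19 → T
  i=16: G-Q = 16 → Q
  i=17: V-G = 15 → P
  i=18: P-J =  6 → G
  shifts repeat with period 6: GWITQP

GWITQP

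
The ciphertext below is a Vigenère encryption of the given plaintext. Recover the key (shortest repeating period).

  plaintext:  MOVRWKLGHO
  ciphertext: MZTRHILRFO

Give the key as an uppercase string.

  i= 0: M-M =  0 → A
  i= 1: Z-O = 11 → L
  i= 2: T-V = 24 → Y
  i= 3: R-R =  0 → A
  i= 4: H-W = 11 → L
  i= 5: I-K = 24 → Y
  i= 6: L-L =  0 → A
  i= 7: R-G = 11 → L
  i= 8: F-H = 24 → Y
  i= 9: O-O =  0 → A
  shifts repeat with period 3: ALY

ALY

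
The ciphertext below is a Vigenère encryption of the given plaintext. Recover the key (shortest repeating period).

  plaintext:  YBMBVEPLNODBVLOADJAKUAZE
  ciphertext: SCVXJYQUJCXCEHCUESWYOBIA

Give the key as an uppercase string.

  i= 0: S-Y = 20 → U
  i= 1: C-B =  1 → B
  i= 2: V-M =  9 → J
  i= 3: X-B = 22 → W
  i= 4: J-V = 14 → O
  i= 5: Y-E = 20 → U
  i= 6: Q-P =  1 → B
  i= 7: U-L =  9 → J
  i= 8: J-N = 22 → W
  i= 9: C-O = 14 → O
  i=10: X-D = 20 → U
  i=11: C-B =  1 → B
  i=12: E-V =  9 → J
  i=13: H-L = 22 → W
  i=14: C-O = 14 → O
  i=15: U-A = 20 → U
  i=16: E-D =  1 → B
  i=17: S-J =  9 → J
  i=18: W-A = 22 → W
  i=19: Y-K = 14 → O
  i=20: O-U = 20 → U
  i=21: B-A =  1 → B
  i=22: I-Z =  9 → J
  i=23: A-E = 22 → W
  shifts repeat with period 5: UBJWO

UBJWO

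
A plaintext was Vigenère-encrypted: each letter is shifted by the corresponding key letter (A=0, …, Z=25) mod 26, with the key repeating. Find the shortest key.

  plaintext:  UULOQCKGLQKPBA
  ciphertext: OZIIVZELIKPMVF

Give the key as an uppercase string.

UFX

  i= 0: O-U = 20 → U
  i= 1: Z-U =  5 → F
  i= 2: I-L = 23 → X
  i= 3: I-O = 20 → U
  i= 4: V-Q =  5 → F
  i= 5: Z-C = 23 → X
  i= 6: E-K = 20 → U
  i= 7: L-G =  5 → F
  i= 8: I-L = 23 → X
  i= 9: K-Q = 20 → U
  i=10: P-K =  5 → F
  i=11: M-P = 23 → X
  i=12: V-B = 20 → U
  i=13: F-A =  5 → F
  shifts repeat with period 3: UFX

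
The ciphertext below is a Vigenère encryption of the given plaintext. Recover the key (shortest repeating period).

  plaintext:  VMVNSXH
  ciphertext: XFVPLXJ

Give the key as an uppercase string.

  i= 0: X-V =  2 → C
  i= 1: F-M = 19 → T
  i= 2: V-V =  0 → A
  i= 3: P-N =  2 → C
  i= 4: L-S = 19 → T
  i= 5: X-X =  0 → A
  i= 6: J-H =  2 → C
  shifts repeat with period 3: CTA

CTA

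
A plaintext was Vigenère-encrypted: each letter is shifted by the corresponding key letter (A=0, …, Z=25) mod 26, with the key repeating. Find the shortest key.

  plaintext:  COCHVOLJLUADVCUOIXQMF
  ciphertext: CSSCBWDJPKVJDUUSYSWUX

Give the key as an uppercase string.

AEQVGIS

  i= 0: C-C =  0 → A
  i= 1: S-O =  4 → E
  i= 2: S-C = 16 → Q
  i= 3: C-H = 21 → V
  i= 4: B-V =  6 → G
  i= 5: W-O =  8 → I
  i= 6: D-L = 18 → S
  i= 7: J-J =  0 → A
  i= 8: P-L =  4 → E
  i= 9: K-U = 16 → Q
  i=10: V-A = 21 → V
  i=11: J-D =  6 → G
  i=12: D-V =  8 → I
  i=13: U-C = 18 → S
  i=14: U-U =  0 → A
  i=15: S-O =  4 → E
  i=16: Y-I = 16 → Q
  i=17: S-X = 21 → V
  i=18: W-Q =  6 → G
  i=19: U-M =  8 → I
  i=20: X-F = 18 → S
  shifts repeat with period 7: AEQVGIS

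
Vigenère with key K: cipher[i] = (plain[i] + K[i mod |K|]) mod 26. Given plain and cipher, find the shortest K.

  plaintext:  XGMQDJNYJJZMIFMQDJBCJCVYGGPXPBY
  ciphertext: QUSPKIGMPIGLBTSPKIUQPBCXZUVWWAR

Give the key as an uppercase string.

  i= 0: Q-X = 19 → T
  i= 1: U-G = 14 → O
  i= 2: S-M =  6 → G
  i= 3: P-Q = 25 → Z
  i= 4: K-D =  7 → H
  i= 5: I-J = 25 → Z
  i= 6: G-N = 19 → T
  i= 7: M-Y = 14 → O
  i= 8: P-J =  6 → G
  i= 9: I-J = 25 → Z
  i=10: G-Z =  7 → H
  i=11: L-M = 25 → Z
  i=12: B-I = 19 → T
  i=13: T-F = 14 → O
  i=14: S-M =  6 → G
  i=15: P-Q = 25 → Z
  i=16: K-D =  7 → H
  i=17: I-J = 25 → Z
  i=18: U-B = 19 → T
  i=19: Q-C = 14 → O
  i=20: P-J =  6 → G
  i=21: B-C = 25 → Z
  i=22: C-V =  7 → H
  i=23: X-Y = 25 → Z
  i=24: Z-G = 19 → T
  i=25: U-G = 14 → O
  i=26: V-P =  6 → G
  i=27: W-X = 25 → Z
  i=28: W-P =  7 → H
  i=29: A-B = 25 → Z
  i=30: R-Y = 19 → T
  shifts repeat with period 6: TOGZHZ

TOGZHZ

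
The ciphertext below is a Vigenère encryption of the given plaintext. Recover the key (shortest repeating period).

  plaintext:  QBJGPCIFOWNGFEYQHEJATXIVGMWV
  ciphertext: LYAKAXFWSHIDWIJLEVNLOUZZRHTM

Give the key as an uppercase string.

  i= 0: L-Q = 21 → V
  i= 1: Y-B = 23 → X
  i= 2: A-J = 17 → R
  i= 3: K-G =  4 → E
  i= 4: A-P = 11 → L
  i= 5: X-C = 21 → V
  i= 6: F-I = 23 → X
  i= 7: W-F = 17 → R
  i= 8: S-O =  4 → E
  i= 9: H-W = 11 → L
  i=10: I-N = 21 → V
  i=11: D-G = 23 → X
  i=12: W-F = 17 → R
  i=13: I-E =  4 → E
  i=14: J-Y = 11 → L
  i=15: L-Q = 21 → V
  i=16: E-H = 23 → X
  i=17: V-E = 17 → R
  i=18: N-J =  4 → E
  i=19: L-A = 11 → L
  i=20: O-T = 21 → V
  i=21: U-X = 23 → X
  i=22: Z-I = 17 → R
  i=23: Z-V =  4 → E
  i=24: R-G = 11 → L
  i=25: H-M = 21 → V
  i=26: T-W = 23 → X
  i=27: M-V = 17 → R
  shifts repeat with period 5: VXREL

VXREL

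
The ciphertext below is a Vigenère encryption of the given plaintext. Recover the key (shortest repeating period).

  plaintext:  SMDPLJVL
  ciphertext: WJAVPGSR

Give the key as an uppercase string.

EXXG

  i= 0: W-S =  4 → E
  i= 1: J-M = 23 → X
  i= 2: A-D = 23 → X
  i= 3: V-P =  6 → G
  i= 4: P-L =  4 → E
  i= 5: G-J = 23 → X
  i= 6: S-V = 23 → X
  i= 7: R-L =  6 → G
  shifts repeat with period 4: EXXG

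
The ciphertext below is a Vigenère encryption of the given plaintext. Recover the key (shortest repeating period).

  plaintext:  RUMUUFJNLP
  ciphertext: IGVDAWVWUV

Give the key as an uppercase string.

  i= 0: I-R = 17 → R
  i= 1: G-U = 12 → M
  i= 2: V-M =  9 → J
  i= 3: D-U =  9 → J
  i= 4: A-U =  6 → G
  i= 5: W-F = 17 → R
  i= 6: V-J = 12 → M
  i= 7: W-N =  9 → J
  i= 8: U-L =  9 → J
  i= 9: V-P =  6 → G
  shifts repeat with period 5: RMJJG

RMJJG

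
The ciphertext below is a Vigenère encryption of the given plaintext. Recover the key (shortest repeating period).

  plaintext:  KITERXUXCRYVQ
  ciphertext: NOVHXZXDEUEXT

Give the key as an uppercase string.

DGC

  i= 0: N-K =  3 → D
  i= 1: O-I =  6 → G
  i= 2: V-T =  2 → C
  i= 3: H-E =  3 → D
  i= 4: X-R =  6 → G
  i= 5: Z-X =  2 → C
  i= 6: X-U =  3 → D
  i= 7: D-X =  6 → G
  i= 8: E-C =  2 → C
  i= 9: U-R =  3 → D
  i=10: E-Y =  6 → G
  i=11: X-V =  2 → C
  i=12: T-Q =  3 → D
  shifts repeat with period 3: DGC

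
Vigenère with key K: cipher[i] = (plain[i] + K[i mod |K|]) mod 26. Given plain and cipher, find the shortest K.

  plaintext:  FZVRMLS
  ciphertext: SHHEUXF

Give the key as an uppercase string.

NIM

  i= 0: S-F = 13 → N
  i= 1: H-Z =  8 → I
  i= 2: H-V = 12 → M
  i= 3: E-R = 13 → N
  i= 4: U-M =  8 → I
  i= 5: X-L = 12 → M
  i= 6: F-S = 13 → N
  shifts repeat with period 3: NIM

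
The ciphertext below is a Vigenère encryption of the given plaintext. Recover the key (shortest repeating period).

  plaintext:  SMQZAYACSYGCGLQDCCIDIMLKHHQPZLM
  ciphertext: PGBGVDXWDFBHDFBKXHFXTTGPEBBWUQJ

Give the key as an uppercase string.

XULHVF

  i= 0: P-S = 23 → X
  i= 1: G-M = 20 → U
  i= 2: B-Q = 11 → L
  i= 3: G-Z =  7 → H
  i= 4: V-A = 21 → V
  i= 5: D-Y =  5 → F
  i= 6: X-A = 23 → X
  i= 7: W-C = 20 → U
  i= 8: D-S = 11 → L
  i= 9: F-Y =  7 → H
  i=10: B-G = 21 → V
  i=11: H-C =  5 → F
  i=12: D-G = 23 → X
  i=13: F-L = 20 → U
  i=14: B-Q = 11 → L
  i=15: K-D =  7 → H
  i=16: X-C = 21 → V
  i=17: H-C =  5 → F
  i=18: F-I = 23 → X
  i=19: X-D = 20 → U
  i=20: T-I = 11 → L
  i=21: T-M =  7 → H
  i=22: G-L = 21 → V
  i=23: P-K =  5 → F
  i=24: E-H = 23 → X
  i=25: B-H = 20 → U
  i=26: B-Q = 11 → L
  i=27: W-P =  7 → H
  i=28: U-Z = 21 → V
  i=29: Q-L =  5 → F
  i=30: J-M = 23 → X
  shifts repeat with period 6: XULHVF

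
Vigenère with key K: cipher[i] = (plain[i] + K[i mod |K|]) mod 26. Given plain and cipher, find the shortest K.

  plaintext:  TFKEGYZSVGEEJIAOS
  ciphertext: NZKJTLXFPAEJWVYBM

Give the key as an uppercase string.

UUAFNNYN

  i= 0: N-T = 20 → U
  i= 1: Z-F = 20 → U
  i= 2: K-K =  0 → A
  i= 3: J-E =  5 → F
  i= 4: T-G = 13 → N
  i= 5: L-Y = 13 → N
  i= 6: X-Z = 24 → Y
  i= 7: F-S = 13 → N
  i= 8: P-V = 20 → U
  i= 9: A-G = 20 → U
  i=10: E-E =  0 → A
  i=11: J-E =  5 → F
  i=12: W-J = 13 → N
  i=13: V-I = 13 → N
  i=14: Y-A = 24 → Y
  i=15: B-O = 13 → N
  i=16: M-S = 20 → U
  shifts repeat with period 8: UUAFNNYN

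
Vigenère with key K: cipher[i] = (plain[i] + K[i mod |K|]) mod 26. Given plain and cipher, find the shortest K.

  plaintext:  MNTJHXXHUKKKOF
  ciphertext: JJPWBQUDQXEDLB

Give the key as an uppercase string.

XWWNUT

  i= 0: J-M = 23 → X
  i= 1: J-N = 22 → W
  i= 2: P-T = 22 → W
  i= 3: W-J = 13 → N
  i= 4: B-H = 20 → U
  i= 5: Q-X = 19 → T
  i= 6: U-X = 23 → X
  i= 7: D-H = 22 → W
  i= 8: Q-U = 22 → W
  i= 9: X-K = 13 → N
  i=10: E-K = 20 → U
  i=11: D-K = 19 → T
  i=12: L-O = 23 → X
  i=13: B-F = 22 → W
  shifts repeat with period 6: XWWNUT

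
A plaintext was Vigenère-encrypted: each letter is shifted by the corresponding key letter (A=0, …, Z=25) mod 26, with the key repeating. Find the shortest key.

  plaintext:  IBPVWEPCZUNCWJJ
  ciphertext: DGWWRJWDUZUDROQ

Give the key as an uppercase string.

  i= 0: D-I = 21 → V
  i= 1: G-B =  5 → F
  i= 2: W-P =  7 → H
  i= 3: W-V =  1 → B
  i= 4: R-W = 21 → V
  i= 5: J-E =  5 → F
  i= 6: W-P =  7 → H
  i= 7: D-C =  1 → B
  i= 8: U-Z = 21 → V
  i= 9: Z-U =  5 → F
  i=10: U-N =  7 → H
  i=11: D-C =  1 → B
  i=12: R-W = 21 → V
  i=13: O-J =  5 → F
  i=14: Q-J =  7 → H
  shifts repeat with period 4: VFHB

VFHB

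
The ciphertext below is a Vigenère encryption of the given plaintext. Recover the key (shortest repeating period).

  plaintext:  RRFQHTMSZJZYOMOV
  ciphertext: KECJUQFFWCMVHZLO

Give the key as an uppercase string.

  i= 0: K-R = 19 → T
  i= 1: E-R = 13 → N
  i= 2: C-F = 23 → X
  i= 3: J-Q = 19 → T
  i= 4: U-H = 13 → N
  i= 5: Q-T = 23 → X
  i= 6: F-M = 19 → T
  i= 7: F-S = 13 → N
  i= 8: W-Z = 23 → X
  i= 9: C-J = 19 → T
  i=10: M-Z = 13 → N
  i=11: V-Y = 23 → X
  i=12: H-O = 19 → T
  i=13: Z-M = 13 → N
  i=14: L-O = 23 → X
  i=15: O-V = 19 → T
  shifts repeat with period 3: TNX

TNX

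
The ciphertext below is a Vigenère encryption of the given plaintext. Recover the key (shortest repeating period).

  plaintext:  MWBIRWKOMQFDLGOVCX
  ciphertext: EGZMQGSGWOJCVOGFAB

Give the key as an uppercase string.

  i= 0: E-M = 18 → S
  i= 1: G-W = 10 → K
  i= 2: Z-B = 24 → Y
  i= 3: M-I =  4 → E
  i= 4: Q-R = 25 → Z
  i= 5: G-W = 10 → K
  i= 6: S-K =  8 → I
  i= 7: G-O = 18 → S
  i= 8: W-M = 10 → K
  i= 9: O-Q = 24 → Y
  i=10: J-F =  4 → E
  i=11: C-D = 25 → Z
  i=12: V-L = 10 → K
  i=13: O-G =  8 → I
  i=14: G-O = 18 → S
  i=15: F-V = 10 → K
  i=16: A-C = 24 → Y
  i=17: B-X =  4 → E
  shifts repeat with period 7: SKYEZKI

SKYEZKI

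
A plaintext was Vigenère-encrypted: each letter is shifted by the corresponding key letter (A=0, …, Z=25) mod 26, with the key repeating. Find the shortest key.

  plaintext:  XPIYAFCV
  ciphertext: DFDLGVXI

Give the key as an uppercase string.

  i= 0: D-X =  6 → G
  i= 1: F-P = 16 → Q
  i= 2: D-I = 21 → V
  i= 3: L-Y = 13 → N
  i= 4: G-A =  6 → G
  i= 5: V-F = 16 → Q
  i= 6: X-C = 21 → V
  i= 7: I-V = 13 → N
  shifts repeat with period 4: GQVN

GQVN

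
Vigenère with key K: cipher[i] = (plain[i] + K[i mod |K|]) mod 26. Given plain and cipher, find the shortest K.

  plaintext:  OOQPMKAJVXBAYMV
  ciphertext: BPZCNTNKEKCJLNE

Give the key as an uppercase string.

  i= 0: B-O = 13 → N
  i= 1: P-O =  1 → B
  i= 2: Z-Q =  9 → J
  i= 3: C-P = 13 → N
  i= 4: N-M =  1 → B
  i= 5: T-K =  9 → J
  i= 6: N-A = 13 → N
  i= 7: K-J =  1 → B
  i= 8: E-V =  9 → J
  i= 9: K-X = 13 → N
  i=10: C-B =  1 → B
  i=11: J-A =  9 → J
  i=12: L-Y = 13 → N
  i=13: N-M =  1 → B
  i=14: E-V =  9 → J
  shifts repeat with period 3: NBJ

NBJ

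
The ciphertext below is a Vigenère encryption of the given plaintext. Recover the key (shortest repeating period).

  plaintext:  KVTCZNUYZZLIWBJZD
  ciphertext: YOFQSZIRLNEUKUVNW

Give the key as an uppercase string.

OTM

  i= 0: Y-K = 14 → O
  i= 1: O-V = 19 → T
  i= 2: F-T = 12 → M
  i= 3: Q-C = 14 → O
  i= 4: S-Z = 19 → T
  i= 5: Z-N = 12 → M
  i= 6: I-U = 14 → O
  i= 7: R-Y = 19 → T
  i= 8: L-Z = 12 → M
  i= 9: N-Z = 14 → O
  i=10: E-L = 19 → T
  i=11: U-I = 12 → M
  i=12: K-W = 14 → O
  i=13: U-B = 19 → T
  i=14: V-J = 12 → M
  i=15: N-Z = 14 → O
  i=16: W-D = 19 → T
  shifts repeat with period 3: OTM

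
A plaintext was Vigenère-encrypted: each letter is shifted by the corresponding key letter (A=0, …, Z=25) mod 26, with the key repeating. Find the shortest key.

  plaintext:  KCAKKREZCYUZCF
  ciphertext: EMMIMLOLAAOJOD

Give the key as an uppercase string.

UKMYC

  i= 0: E-K = 20 → U
  i= 1: M-C = 10 → K
  i= 2: M-A = 12 → M
  i= 3: I-K = 24 → Y
  i= 4: M-K =  2 → C
  i= 5: L-R = 20 → U
  i= 6: O-E = 10 → K
  i= 7: L-Z = 12 → M
  i= 8: A-C = 24 → Y
  i= 9: A-Y =  2 → C
  i=10: O-U = 20 → U
  i=11: J-Z = 10 → K
  i=12: O-C = 12 → M
  i=13: D-F = 24 → Y
  shifts repeat with period 5: UKMYC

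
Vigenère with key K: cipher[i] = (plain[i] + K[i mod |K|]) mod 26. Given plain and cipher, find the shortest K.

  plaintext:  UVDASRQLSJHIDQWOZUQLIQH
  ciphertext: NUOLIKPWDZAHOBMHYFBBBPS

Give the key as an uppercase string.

TZLLQ

  i= 0: N-U = 19 → T
  i= 1: U-V = 25 → Z
  i= 2: O-D = 11 → L
  i= 3: L-A = 11 → L
  i= 4: I-S = 16 → Q
  i= 5: K-R = 19 → T
  i= 6: P-Q = 25 → Z
  i= 7: W-L = 11 → L
  i= 8: D-S = 11 → L
  i= 9: Z-J = 16 → Q
  i=10: A-H = 19 → T
  i=11: H-I = 25 → Z
  i=12: O-D = 11 → L
  i=13: B-Q = 11 → L
  i=14: M-W = 16 → Q
  i=15: H-O = 19 → T
  i=16: Y-Z = 25 → Z
  i=17: F-U = 11 → L
  i=18: B-Q = 11 → L
  i=19: B-L = 16 → Q
  i=20: B-I = 19 → T
  i=21: P-Q = 25 → Z
  i=22: S-H = 11 → L
  shifts repeat with period 5: TZLLQ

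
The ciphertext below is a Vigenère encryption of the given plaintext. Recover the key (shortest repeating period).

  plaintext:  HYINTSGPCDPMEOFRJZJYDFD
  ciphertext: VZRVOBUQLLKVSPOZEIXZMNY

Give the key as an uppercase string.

  i= 0: V-H = 14 → O
  i= 1: Z-Y =  1 → B
  i= 2: R-I =  9 → J
  i= 3: V-N =  8 → I
  i= 4: O-T = 21 → V
  i= 5: B-S =  9 → J
  i= 6: U-G = 14 → O
  i= 7: Q-P =  1 → B
  i= 8: L-C =  9 → J
  i= 9: L-D =  8 → I
  i=10: K-P = 21 → V
  i=11: V-M =  9 → J
  i=12: S-E = 14 → O
  i=13: P-O =  1 → B
  i=14: O-F =  9 → J
  i=15: Z-R =  8 → I
  i=16: E-J = 21 → V
  i=17: I-Z =  9 → J
  i=18: X-J = 14 → O
  i=19: Z-Y =  1 → B
  i=20: M-D =  9 → J
  i=21: N-F =  8 → I
  i=22: Y-D = 21 → V
  shifts repeat with period 6: OBJIVJ

OBJIVJ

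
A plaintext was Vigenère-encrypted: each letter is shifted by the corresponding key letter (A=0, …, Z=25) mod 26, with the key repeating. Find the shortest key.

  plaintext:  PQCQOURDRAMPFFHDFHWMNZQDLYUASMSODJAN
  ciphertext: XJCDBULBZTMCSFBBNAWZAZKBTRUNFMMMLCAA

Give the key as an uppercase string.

  i= 0: X-P =  8 → I
  i= 1: J-Q = 19 → T
  i= 2: C-C =  0 → A
  i= 3: D-Q = 13 → N
  i= 4: B-O = 13 → N
  i= 5: U-U =  0 → A
  i= 6: L-R = 20 → U
  i= 7: B-D = 24 → Y
  i= 8: Z-R =  8 → I
  i= 9: T-A = 19 → T
  i=10: M-M =  0 → A
  i=11: C-P = 13 → N
  i=12: S-F = 13 → N
  i=13: F-F =  0 → A
  i=14: B-H = 20 → U
  i=15: B-D = 24 → Y
  i=16: N-F =  8 → I
  i=17: A-H = 19 → T
  i=18: W-W =  0 → A
  i=19: Z-M = 13 → N
  i=20: A-N = 13 → N
  i=21: Z-Z =  0 → A
  i=22: K-Q = 20 → U
  i=23: B-D = 24 → Y
  i=24: T-L =  8 → I
  i=25: R-Y = 19 → T
  i=26: U-U =  0 → A
  i=27: N-A = 13 → N
  i=28: F-S = 13 → N
  i=29: M-M =  0 → A
  i=30: M-S = 20 → U
  i=31: M-O = 24 → Y
  i=32: L-D =  8 → I
  i=33: C-J = 19 → T
  i=34: A-A =  0 → A
  i=35: A-N = 13 → N
  shifts repeat with period 8: ITANNAUY

ITANNAUY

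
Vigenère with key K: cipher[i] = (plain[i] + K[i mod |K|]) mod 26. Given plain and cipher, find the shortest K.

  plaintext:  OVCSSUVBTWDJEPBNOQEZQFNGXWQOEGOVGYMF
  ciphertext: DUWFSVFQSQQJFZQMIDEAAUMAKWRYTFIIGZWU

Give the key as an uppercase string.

  i= 0: D-O = 15 → P
  i= 1: U-V = 25 → Z
  i= 2: W-C = 20 → U
  i= 3: F-S = 13 → N
  i= 4: S-S =  0 → A
  i= 5: V-U =  1 → B
  i= 6: F-V = 10 → K
  i= 7: Q-B = 15 → P
  i= 8: S-T = 25 → Z
  i= 9: Q-W = 20 → U
  i=10: Q-D = 13 → N
  i=11: J-J =  0 → A
  i=12: F-E =  1 → B
  i=13: Z-P = 10 → K
  i=14: Q-B = 15 → P
  i=15: M-N = 25 → Z
  i=16: I-O = 20 → U
  i=17: D-Q = 13 → N
  i=18: E-E =  0 → A
  i=19: A-Z =  1 → B
  i=20: A-Q = 10 → K
  i=21: U-F = 15 → P
  i=22: M-N = 25 → Z
  i=23: A-G = 20 → U
  i=24: K-X = 13 → N
  i=25: W-W =  0 → A
  i=26: R-Q =  1 → B
  i=27: Y-O = 10 → K
  i=28: T-E = 15 → P
  i=29: F-G = 25 → Z
  i=30: I-O = 20 → U
  i=31: I-V = 13 → N
  i=32: G-G =  0 → A
  i=33: Z-Y =  1 → B
  i=34: W-M = 10 → K
  i=35: U-F = 15 → P
  shifts repeat with period 7: PZUNABK

PZUNABK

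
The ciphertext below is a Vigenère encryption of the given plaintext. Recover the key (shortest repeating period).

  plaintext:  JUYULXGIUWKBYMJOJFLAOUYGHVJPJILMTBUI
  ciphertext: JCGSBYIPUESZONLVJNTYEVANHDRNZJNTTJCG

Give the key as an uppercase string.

  i= 0: J-J =  0 → A
  i= 1: C-U =  8 → I
  i= 2: G-Y =  8 → I
  i= 3: S-U = 24 → Y
  i= 4: B-L = 16 → Q
  i= 5: Y-X =  1 → B
  i= 6: I-G =  2 → C
  i= 7: P-I =  7 → H
  i= 8: U-U =  0 → A
  i= 9: E-W =  8 → I
  i=10: S-K =  8 → I
  i=11: Z-B = 24 → Y
  i=12: O-Y = 16 → Q
  i=13: N-M =  1 → B
  i=14: L-J =  2 → C
  i=15: V-O =  7 → H
  i=16: J-J =  0 → A
  i=17: N-F =  8 → I
  i=18: T-L =  8 → I
  i=19: Y-A = 24 → Y
  i=20: E-O = 16 → Q
  i=21: V-U =  1 → B
  i=22: A-Y =  2 → C
  i=23: N-G =  7 → H
  i=24: H-H =  0 → A
  i=25: D-V =  8 → I
  i=26: R-J =  8 → I
  i=27: N-P = 24 → Y
  i=28: Z-J = 16 → Q
  i=29: J-I =  1 → B
  i=30: N-L =  2 → C
  i=31: T-M =  7 → H
  i=32: T-T =  0 → A
  i=33: J-B =  8 → I
  i=34: C-U =  8 → I
  i=35: G-I = 24 → Y
  shifts repeat with period 8: AIIYQBCH

AIIYQBCH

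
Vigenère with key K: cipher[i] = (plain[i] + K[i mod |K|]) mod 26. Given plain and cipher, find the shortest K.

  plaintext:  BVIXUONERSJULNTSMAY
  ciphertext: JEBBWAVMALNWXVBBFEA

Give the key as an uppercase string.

  i= 0: J-B =  8 → I
  i= 1: E-V =  9 → J
  i= 2: B-I = 19 → T
  i= 3: B-X =  4 → E
  i= 4: W-U =  2 → C
  i= 5: A-O = 12 → M
  i= 6: V-N =  8 → I
  i= 7: M-E =  8 → I
  i= 8: A-R =  9 → J
  i= 9: L-S = 19 → T
  i=10: N-J =  4 → E
  i=11: W-U =  2 → C
  i=12: X-L = 12 → M
  i=13: V-N =  8 → I
  i=14: B-T =  8 → I
  i=15: B-S =  9 → J
  i=16: F-M = 19 → T
  i=17: E-A =  4 → E
  i=18: A-Y =  2 → C
  shifts repeat with period 7: IJTECMI

IJTECMI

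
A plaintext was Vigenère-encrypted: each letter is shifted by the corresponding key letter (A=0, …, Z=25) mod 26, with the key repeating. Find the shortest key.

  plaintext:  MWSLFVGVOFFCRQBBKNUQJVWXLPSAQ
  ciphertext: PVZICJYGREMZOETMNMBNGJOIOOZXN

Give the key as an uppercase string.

  i= 0: P-M =  3 → D
  i= 1: V-W = 25 → Z
  i= 2: Z-S =  7 → H
  i= 3: I-L = 23 → X
  i= 4: C-F = 23 → X
  i= 5: J-V = 14 → O
  i= 6: Y-G = 18 → S
  i= 7: G-V = 11 → L
  i= 8: R-O =  3 → D
  i= 9: E-F = 25 → Z
  i=10: M-F =  7 → H
  i=11: Z-C = 23 → X
  i=12: O-R = 23 → X
  i=13: E-Q = 14 → O
  i=14: T-B = 18 → S
  i=15: M-B = 11 → L
  i=16: N-K =  3 → D
  i=17: M-N = 25 → Z
  i=18: B-U =  7 → H
  i=19: N-Q = 23 → X
  i=20: G-J = 23 → X
  i=21: J-V = 14 → O
  i=22: O-W = 18 → S
  i=23: I-X = 11 → L
  i=24: O-L =  3 → D
  i=25: O-P = 25 → Z
  i=26: Z-S =  7 → H
  i=27: X-A = 23 → X
  i=28: N-Q = 23 → X
  shifts repeat with period 8: DZHXXOSL

DZHXXOSL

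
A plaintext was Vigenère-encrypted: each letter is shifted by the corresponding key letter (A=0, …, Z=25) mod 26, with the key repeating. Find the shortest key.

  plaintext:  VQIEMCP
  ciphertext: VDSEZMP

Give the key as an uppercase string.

  i= 0: V-V =  0 → A
  i= 1: D-Q = 13 → N
  i= 2: S-I = 10 → K
  i= 3: E-E =  0 → A
  i= 4: Z-M = 13 → N
  i= 5: M-C = 10 → K
  i= 6: P-P =  0 → A
  shifts repeat with period 3: ANK

ANK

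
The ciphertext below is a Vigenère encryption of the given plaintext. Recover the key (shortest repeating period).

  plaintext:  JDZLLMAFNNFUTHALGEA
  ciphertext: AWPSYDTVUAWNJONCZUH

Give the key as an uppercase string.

RTQHN

  i= 0: A-J = 17 → R
  i= 1: W-D = 19 → T
  i= 2: P-Z = 16 → Q
  i= 3: S-L =  7 → H
  i= 4: Y-L = 13 → N
  i= 5: D-M = 17 → R
  i= 6: T-A = 19 → T
  i= 7: V-F = 16 → Q
  i= 8: U-N =  7 → H
  i= 9: A-N = 13 → N
  i=10: W-F = 17 → R
  i=11: N-U = 19 → T
  i=12: J-T = 16 → Q
  i=13: O-H =  7 → H
  i=14: N-A = 13 → N
  i=15: C-L = 17 → R
  i=16: Z-G = 19 → T
  i=17: U-E = 16 → Q
  i=18: H-A =  7 → H
  shifts repeat with period 5: RTQHN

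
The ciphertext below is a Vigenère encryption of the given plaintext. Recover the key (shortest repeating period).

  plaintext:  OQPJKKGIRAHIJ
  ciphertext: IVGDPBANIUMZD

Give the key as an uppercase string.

UFR

  i= 0: I-O = 20 → U
  i= 1: V-Q =  5 → F
  i= 2: G-P = 17 → R
  i= 3: D-J = 20 → U
  i= 4: P-K =  5 → F
  i= 5: B-K = 17 → R
  i= 6: A-G = 20 → U
  i= 7: N-I =  5 → F
  i= 8: I-R = 17 → R
  i= 9: U-A = 20 → U
  i=10: M-H =  5 → F
  i=11: Z-I = 17 → R
  i=12: D-J = 20 → U
  shifts repeat with period 3: UFR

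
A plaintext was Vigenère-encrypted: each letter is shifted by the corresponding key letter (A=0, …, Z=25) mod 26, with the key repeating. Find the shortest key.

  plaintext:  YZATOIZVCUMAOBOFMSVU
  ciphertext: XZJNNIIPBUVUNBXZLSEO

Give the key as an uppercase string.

ZAJU

  i= 0: X-Y = 25 → Z
  i= 1: Z-Z =  0 → A
  i= 2: J-A =  9 → J
  i= 3: N-T = 20 → U
  i= 4: N-O = 25 → Z
  i= 5: I-I =  0 → A
  i= 6: I-Z =  9 → J
  i= 7: P-V = 20 → U
  i= 8: B-C = 25 → Z
  i= 9: U-U =  0 → A
  i=10: V-M =  9 → J
  i=11: U-A = 20 → U
  i=12: N-O = 25 → Z
  i=13: B-B =  0 → A
  i=14: X-O =  9 → J
  i=15: Z-F = 20 → U
  i=16: L-M = 25 → Z
  i=17: S-S =  0 → A
  i=18: E-V =  9 → J
  i=19: O-U = 20 → U
  shifts repeat with period 4: ZAJU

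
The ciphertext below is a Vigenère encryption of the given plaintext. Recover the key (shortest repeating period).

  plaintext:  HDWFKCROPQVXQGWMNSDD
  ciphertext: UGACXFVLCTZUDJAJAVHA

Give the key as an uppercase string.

  i= 0: U-H = 13 → N
  i= 1: G-D =  3 → D
  i= 2: A-W =  4 → E
  i= 3: C-F = 23 → X
  i= 4: X-K = 13 → N
  i= 5: F-C =  3 → D
  i= 6: V-R =  4 → E
  i= 7: L-O = 23 → X
  i= 8: C-P = 13 → N
  i= 9: T-Q =  3 → D
  i=10: Z-V =  4 → E
  i=11: U-X = 23 → X
  i=12: D-Q = 13 → N
  i=13: J-G =  3 → D
  i=14: A-W =  4 → E
  i=15: J-M = 23 → X
  i=16: A-N = 13 → N
  i=17: V-S =  3 → D
  i=18: H-D =  4 → E
  i=19: A-D = 23 → X
  shifts repeat with period 4: NDEX

NDEX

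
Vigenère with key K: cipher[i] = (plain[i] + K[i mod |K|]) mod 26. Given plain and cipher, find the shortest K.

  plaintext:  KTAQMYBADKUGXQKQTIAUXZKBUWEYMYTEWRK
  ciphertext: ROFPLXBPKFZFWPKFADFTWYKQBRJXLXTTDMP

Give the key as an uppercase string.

HVFZZZAP

  i= 0: R-K =  7 → H
  i= 1: O-T = 21 → V
  i= 2: F-A =  5 → F
  i= 3: P-Q = 25 → Z
  i= 4: L-M = 25 → Z
  i= 5: X-Y = 25 → Z
  i= 6: B-B =  0 → A
  i= 7: P-A = 15 → P
  i= 8: K-D =  7 → H
  i= 9: F-K = 21 → V
  i=10: Z-U =  5 → F
  i=11: F-G = 25 → Z
  i=12: W-X = 25 → Z
  i=13: P-Q = 25 → Z
  i=14: K-K =  0 → A
  i=15: F-Q = 15 → P
  i=16: A-T =  7 → H
  i=17: D-I = 21 → V
  i=18: F-A =  5 → F
  i=19: T-U = 25 → Z
  i=20: W-X = 25 → Z
  i=21: Y-Z = 25 → Z
  i=22: K-K =  0 → A
  i=23: Q-B = 15 → P
  i=24: B-U =  7 → H
  i=25: R-W = 21 → V
  i=26: J-E =  5 → F
  i=27: X-Y = 25 → Z
  i=28: L-M = 25 → Z
  i=29: X-Y = 25 → Z
  i=30: T-T =  0 → A
  i=31: T-E = 15 → P
  i=32: D-W =  7 → H
  i=33: M-R = 21 → V
  i=34: P-K =  5 → F
  shifts repeat with period 8: HVFZZZAP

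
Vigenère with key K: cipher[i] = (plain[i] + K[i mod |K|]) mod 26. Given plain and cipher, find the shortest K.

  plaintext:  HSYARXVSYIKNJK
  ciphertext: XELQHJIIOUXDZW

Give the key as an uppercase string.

  i= 0: X-H = 16 → Q
  i= 1: E-S = 12 → M
  i= 2: L-Y = 13 → N
  i= 3: Q-A = 16 → Q
  i= 4: H-R = 16 → Q
  i= 5: J-X = 12 → M
  i= 6: I-V = 13 → N
  i= 7: I-S = 16 → Q
  i= 8: O-Y = 16 → Q
  i= 9: U-I = 12 → M
  i=10: X-K = 13 → N
  i=11: D-N = 16 → Q
  i=12: Z-J = 16 → Q
  i=13: W-K = 12 → M
  shifts repeat with period 4: QMNQ

QMNQ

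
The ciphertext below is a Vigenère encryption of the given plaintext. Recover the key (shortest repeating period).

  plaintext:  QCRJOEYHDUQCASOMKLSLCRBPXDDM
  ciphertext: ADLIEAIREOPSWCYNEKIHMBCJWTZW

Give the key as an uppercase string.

KBUZQWK

  i= 0: A-Q = 10 → K
  i= 1: D-C =  1 → B
  i= 2: L-R = 20 → U
  i= 3: I-J = 25 → Z
  i= 4: E-O = 16 → Q
  i= 5: A-E = 22 → W
  i= 6: I-Y = 10 → K
  i= 7: R-H = 10 → K
  i= 8: E-D =  1 → B
  i= 9: O-U = 20 → U
  i=10: P-Q = 25 → Z
  i=11: S-C = 16 → Q
  i=12: W-A = 22 → W
  i=13: C-S = 10 → K
  i=14: Y-O = 10 → K
  i=15: N-M =  1 → B
  i=16: E-K = 20 → U
  i=17: K-L = 25 → Z
  i=18: I-S = 16 → Q
  i=19: H-L = 22 → W
  i=20: M-C = 10 → K
  i=21: B-R = 10 → K
  i=22: C-B =  1 → B
  i=23: J-P = 20 → U
  i=24: W-X = 25 → Z
  i=25: T-D = 16 → Q
  i=26: Z-D = 22 → W
  i=27: W-M = 10 → K
  shifts repeat with period 7: KBUZQWK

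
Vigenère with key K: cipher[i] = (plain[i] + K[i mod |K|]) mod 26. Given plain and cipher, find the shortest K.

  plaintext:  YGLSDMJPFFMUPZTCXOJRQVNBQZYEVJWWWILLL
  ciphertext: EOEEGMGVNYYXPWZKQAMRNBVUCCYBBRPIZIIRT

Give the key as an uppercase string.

  i= 0: E-Y =  6 → G
  i= 1: O-G =  8 → I
  i= 2: E-L = 19 → T
  i= 3: E-S = 12 → M
  i= 4: G-D =  3 → D
  i= 5: M-M =  0 → A
  i= 6: G-J = 23 → X
  i= 7: V-P =  6 → G
  i= 8: N-F =  8 → I
  i= 9: Y-F = 19 → T
  i=10: Y-M = 12 → M
  i=11: X-U =  3 → D
  i=12: P-P =  0 → A
  i=13: W-Z = 23 → X
  i=14: Z-T =  6 → G
  i=15: K-C =  8 → I
  i=16: Q-X = 19 → T
  i=17: A-O = 12 → M
  i=18: M-J =  3 → D
  i=19: R-R =  0 → A
  i=20: N-Q = 23 → X
  i=21: B-V =  6 → G
  i=22: V-N =  8 → I
  i=23: U-B = 19 → T
  i=24: C-Q = 12 → M
  i=25: C-Z =  3 → D
  i=26: Y-Y =  0 → A
  i=27: B-E = 23 → X
  i=28: B-V =  6 → G
  i=29: R-J =  8 → I
  i=30: P-W = 19 → T
  i=31: I-W = 12 → M
  i=32: Z-W =  3 → D
  i=33: I-I =  0 → A
  i=34: I-L = 23 → X
  i=35: R-L =  6 → G
  i=36: T-L =  8 → I
  shifts repeat with period 7: GITMDAX

GITMDAX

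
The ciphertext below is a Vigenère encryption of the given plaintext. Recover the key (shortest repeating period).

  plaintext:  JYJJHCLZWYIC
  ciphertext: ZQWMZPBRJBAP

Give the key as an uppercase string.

QSNDSN

  i= 0: Z-J = 16 → Q
  i= 1: Q-Y = 18 → S
  i= 2: W-J = 13 → N
  i= 3: M-J =  3 → D
  i= 4: Z-H = 18 → S
  i= 5: P-C = 13 → N
  i= 6: B-L = 16 → Q
  i= 7: R-Z = 18 → S
  i= 8: J-W = 13 → N
  i= 9: B-Y =  3 → D
  i=10: A-I = 18 → S
  i=11: P-C = 13 → N
  shifts repeat with period 6: QSNDSN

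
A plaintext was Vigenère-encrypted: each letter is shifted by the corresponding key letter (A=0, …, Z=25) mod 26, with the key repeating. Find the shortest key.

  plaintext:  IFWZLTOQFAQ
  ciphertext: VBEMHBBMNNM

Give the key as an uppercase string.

  i= 0: V-I = 13 → N
  i= 1: B-F = 22 → W
  i= 2: E-W =  8 → I
  i= 3: M-Z = 13 → N
  i= 4: H-L = 22 → W
  i= 5: B-T =  8 → I
  i= 6: B-O = 13 → N
  i= 7: M-Q = 22 → W
  i= 8: N-F =  8 → I
  i= 9: N-A = 13 → N
  i=10: M-Q = 22 → W
  shifts repeat with period 3: NWI

NWI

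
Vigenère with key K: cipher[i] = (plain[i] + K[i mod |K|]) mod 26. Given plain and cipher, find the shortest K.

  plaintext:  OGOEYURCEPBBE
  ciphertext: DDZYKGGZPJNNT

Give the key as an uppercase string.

  i= 0: D-O = 15 → P
  i= 1: D-G = 23 → X
  i= 2: Z-O = 11 → L
  i= 3: Y-E = 20 → U
  i= 4: K-Y = 12 → M
  i= 5: G-U = 12 → M
  i= 6: G-R = 15 → P
  i= 7: Z-C = 23 → X
  i= 8: P-E = 11 → L
  i= 9: J-P = 20 → U
  i=10: N-B = 12 → M
  i=11: N-B = 12 → M
  i=12: T-E = 15 → P
  shifts repeat with period 6: PXLUMM

PXLUMM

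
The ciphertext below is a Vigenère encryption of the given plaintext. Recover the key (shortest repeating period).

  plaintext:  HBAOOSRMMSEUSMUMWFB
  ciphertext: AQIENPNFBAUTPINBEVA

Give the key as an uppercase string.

TPIQZXW

  i= 0: A-H = 19 → T
  i= 1: Q-B = 15 → P
  i= 2: I-A =  8 → I
  i= 3: E-O = 16 → Q
  i= 4: N-O = 25 → Z
  i= 5: P-S = 23 → X
  i= 6: N-R = 22 → W
  i= 7: F-M = 19 → T
  i= 8: B-M = 15 → P
  i= 9: A-S =  8 → I
  i=10: U-E = 16 → Q
  i=11: T-U = 25 → Z
  i=12: P-S = 23 → X
  i=13: I-M = 22 → W
  i=14: N-U = 19 → T
  i=15: B-M = 15 → P
  i=16: E-W =  8 → I
  i=17: V-F = 16 → Q
  i=18: A-B = 25 → Z
  shifts repeat with period 7: TPIQZXW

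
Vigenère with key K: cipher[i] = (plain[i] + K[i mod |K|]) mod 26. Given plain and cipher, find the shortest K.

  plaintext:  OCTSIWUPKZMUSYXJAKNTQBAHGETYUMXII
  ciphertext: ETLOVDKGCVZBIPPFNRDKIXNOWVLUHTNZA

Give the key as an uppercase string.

  i= 0: E-O = 16 → Q
  i= 1: T-C = 17 → R
  i= 2: L-T = 18 → S
  i= 3: O-S = 22 → W
  i= 4: V-I = 13 → N
  i= 5: D-W =  7 → H
  i= 6: K-U = 16 → Q
  i= 7: G-P = 17 → R
  i= 8: C-K = 18 → S
  i= 9: V-Z = 22 → W
  i=10: Z-M = 13 → N
  i=11: B-U =  7 → H
  i=12: I-S = 16 → Q
  i=13: P-Y = 17 → R
  i=14: P-X = 18 → S
  i=15: F-J = 22 → W
  i=16: N-A = 13 → N
  i=17: R-K =  7 → H
  i=18: D-N = 16 → Q
  i=19: K-T = 17 → R
  i=20: I-Q = 18 → S
  i=21: X-B = 22 → W
  i=22: N-A = 13 → N
  i=23: O-H =  7 → H
  i=24: W-G = 16 → Q
  i=25: V-E = 17 → R
  i=26: L-T = 18 → S
  i=27: U-Y = 22 → W
  i=28: H-U = 13 → N
  i=29: T-M =  7 → H
  i=30: N-X = 16 → Q
  i=31: Z-I = 17 → R
  i=32: A-I = 18 → S
  shifts repeat with period 6: QRSWNH

QRSWNH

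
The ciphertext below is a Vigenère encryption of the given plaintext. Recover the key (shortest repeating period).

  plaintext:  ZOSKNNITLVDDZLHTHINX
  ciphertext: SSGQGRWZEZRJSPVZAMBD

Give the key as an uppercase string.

TEOG

  i= 0: S-Z = 19 → T
  i= 1: S-O =  4 → E
  i= 2: G-S = 14 → O
  i= 3: Q-K =  6 → G
  i= 4: G-N = 19 → T
  i= 5: R-N =  4 → E
  i= 6: W-I = 14 → O
  i= 7: Z-T =  6 → G
  i= 8: E-L = 19 → T
  i= 9: Z-V =  4 → E
  i=10: R-D = 14 → O
  i=11: J-D =  6 → G
  i=12: S-Z = 19 → T
  i=13: P-L =  4 → E
  i=14: V-H = 14 → O
  i=15: Z-T =  6 → G
  i=16: A-H = 19 → T
  i=17: M-I =  4 → E
  i=18: B-N = 14 → O
  i=19: D-X =  6 → G
  shifts repeat with period 4: TEOG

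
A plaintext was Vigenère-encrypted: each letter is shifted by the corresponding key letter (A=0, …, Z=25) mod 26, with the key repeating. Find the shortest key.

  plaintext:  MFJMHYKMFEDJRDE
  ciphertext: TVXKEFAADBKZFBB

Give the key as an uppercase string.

HQOYX

  i= 0: T-M =  7 → H
  i= 1: V-F = 16 → Q
  i= 2: X-J = 14 → O
  i= 3: K-M = 24 → Y
  i= 4: E-H = 23 → X
  i= 5: F-Y =  7 → H
  i= 6: A-K = 16 → Q
  i= 7: A-M = 14 → O
  i= 8: D-F = 24 → Y
  i= 9: B-E = 23 → X
  i=10: K-D =  7 → H
  i=11: Z-J = 16 → Q
  i=12: F-R = 14 → O
  i=13: B-D = 24 → Y
  i=14: B-E = 23 → X
  shifts repeat with period 5: HQOYX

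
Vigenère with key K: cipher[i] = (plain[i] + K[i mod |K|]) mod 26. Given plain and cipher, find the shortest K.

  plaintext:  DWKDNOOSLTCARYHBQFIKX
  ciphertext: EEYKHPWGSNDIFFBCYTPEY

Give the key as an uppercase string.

BIOHU

  i= 0: E-D =  1 → B
  i= 1: E-W =  8 → I
  i= 2: Y-K = 14 → O
  i= 3: K-D =  7 → H
  i= 4: H-N = 20 → U
  i= 5: P-O =  1 → B
  i= 6: W-O =  8 → I
  i= 7: G-S = 14 → O
  i= 8: S-L =  7 → H
  i= 9: N-T = 20 → U
  i=10: D-C =  1 → B
  i=11: I-A =  8 → I
  i=12: F-R = 14 → O
  i=13: F-Y =  7 → H
  i=14: B-H = 20 → U
  i=15: C-B =  1 → B
  i=16: Y-Q =  8 → I
  i=17: T-F = 14 → O
  i=18: P-I =  7 → H
  i=19: E-K = 20 → U
  i=20: Y-X =  1 → B
  shifts repeat with period 5: BIOHU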